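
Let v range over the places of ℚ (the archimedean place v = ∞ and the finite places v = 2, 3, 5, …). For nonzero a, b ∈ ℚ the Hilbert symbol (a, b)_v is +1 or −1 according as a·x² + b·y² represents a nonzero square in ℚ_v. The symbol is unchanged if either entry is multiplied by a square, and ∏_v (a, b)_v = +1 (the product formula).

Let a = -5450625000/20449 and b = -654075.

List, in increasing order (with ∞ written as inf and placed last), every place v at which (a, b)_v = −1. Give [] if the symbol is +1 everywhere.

Mod squares: a ≡ -9690, b ≡ -323. Check v ∈ {∞, 2, 3, 5, 11, 13, 17, 19}.
v=11: a=11^-2·(≡1), b=11^0·(≡7) mod 11; (1|11)=+1, (7|11)=-1; (−1)^{-2·0·5}·(+1)^0·(-1)^-2 = +1.
v=2: v_2(a)=3, v_2(b)=0; units ≡ 3, 5 (mod 8); ε·ε+αω+βω = 1·0+3·1+0·1 ≡ 1  ⇒  (a,b)_2 = -1.
v=13: a=13^-2·(≡6), b=13^0·(≡7) mod 13; (6|13)=-1, (7|13)=-1; (−1)^{-2·0·6}·(-1)^0·(-1)^-2 = +1.
v=17: a=17^1·(≡1), b=17^1·(≡13) mod 17; (1|17)=+1, (13|17)=+1; (−1)^{1·1·8}·(+1)^1·(+1)^1 = +1.
v=5: a=5^7·(≡3), b=5^2·(≡2) mod 5; (3|5)=-1, (2|5)=-1; (−1)^{7·2·2}·(-1)^2·(-1)^7 = -1.
v=3: a=3^3·(≡1), b=3^4·(≡1) mod 3; (1|3)=+1, (1|3)=+1; (−1)^{3·4·1}·(+1)^4·(+1)^3 = +1.
v=19: a=19^1·(≡3), b=19^1·(≡3) mod 19; (3|19)=-1, (3|19)=-1; (−1)^{1·1·9}·(-1)^1·(-1)^1 = -1.
v=∞: -9690 < 0 and -323 < 0  ⇒  (a,b)_∞ = -1.
Ram(-9690, -323) = {2, 5, 19, ∞}; no ℚ_2-point on the conic.

[2, 5, 19, inf]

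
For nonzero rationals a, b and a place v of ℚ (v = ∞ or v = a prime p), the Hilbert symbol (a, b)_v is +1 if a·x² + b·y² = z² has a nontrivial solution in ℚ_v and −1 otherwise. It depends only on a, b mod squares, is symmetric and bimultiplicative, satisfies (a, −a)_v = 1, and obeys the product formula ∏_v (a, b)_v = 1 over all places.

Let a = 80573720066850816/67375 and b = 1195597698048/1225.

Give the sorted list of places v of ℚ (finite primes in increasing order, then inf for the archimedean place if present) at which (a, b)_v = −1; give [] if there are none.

[5, 11]

Mod squares: a ≡ 55, b ≡ 13. Check v ∈ {∞, 2, 3, 5, 7, 11, 13}.
v=2: v_2(a)=16, v_2(b)=10; units ≡ 7, 5 (mod 8); ε·ε+αω+βω = 1·0+16·1+10·0 ≡ 0  ⇒  (a,b)_2 = +1.
v=11: a=11^-1·(≡4), b=11^0·(≡7) mod 11; (4|11)=+1, (7|11)=-1; (−1)^{-1·0·5}·(+1)^0·(-1)^-1 = -1.
v=13: a=13^4·(≡1), b=13^3·(≡12) mod 13; (1|13)=+1, (12|13)=+1; (−1)^{4·3·6}·(+1)^3·(+1)^4 = +1.
v=3: a=3^16·(≡1), b=3^12·(≡1) mod 3; (1|3)=+1, (1|3)=+1; (−1)^{16·12·1}·(+1)^12·(+1)^16 = +1.
v=5: a=5^-3·(≡4), b=5^-2·(≡2) mod 5; (4|5)=+1, (2|5)=-1; (−1)^{-3·-2·2}·(+1)^-2·(-1)^-3 = -1.
v=∞: 55 > 0 and 13 > 0  ⇒  (a,b)_∞ = +1.
v=7: a=7^-2·(≡5), b=7^-2·(≡3) mod 7; (5|7)=-1, (3|7)=-1; (−1)^{-2·-2·3}·(-1)^-2·(-1)^-2 = +1.
Ram(55, 13) = {5, 11}; no ℚ_5-point on the conic.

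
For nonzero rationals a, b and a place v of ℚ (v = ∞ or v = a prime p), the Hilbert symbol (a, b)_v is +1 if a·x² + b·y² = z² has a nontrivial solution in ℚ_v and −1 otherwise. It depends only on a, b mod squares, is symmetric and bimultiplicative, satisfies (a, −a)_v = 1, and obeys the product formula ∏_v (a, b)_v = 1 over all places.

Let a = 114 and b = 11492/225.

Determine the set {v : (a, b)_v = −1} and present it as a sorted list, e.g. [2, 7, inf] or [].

(a, b) ≡ (114, 17) mod (ℚ^×)²; places V = {2, 3, 5, 13, 17, 19, ∞}.
(a,b)_∞: sgn(114)=+, sgn(17)=+, so +1.
(a,b)_17: α=0, u≡12; β=1, v≡16 (mod 17); (12|17)=-1, (16|17)=+1; sign (−1)^0·-1^1·+1^0 = -1.
(a,b)_13: α=0, u≡10; β=2, v≡4 (mod 13); (10|13)=+1, (4|13)=+1; sign (−1)^0·+1^2·+1^0 = +1.
(a,b)_19: α=1, u≡6; β=0, v≡1 (mod 19); (6|19)=+1, (1|19)=+1; sign (−1)^0·+1^0·+1^1 = +1.
(a,b)_5: α=0, u≡4; β=-2, v≡3 (mod 5); (4|5)=+1, (3|5)=-1; sign (−1)^0·+1^-2·-1^0 = +1.
(a,b)_3: α=1, u≡2; β=-2, v≡2 (mod 3); (2|3)=-1, (2|3)=-1; sign (−1)^0·-1^-2·-1^1 = -1.
(a,b)_2: α=1, β=2; u≡1, v≡1 (mod 8); ε(u)ε(v)=0·0, αω(v)=1·0, βω(u)=2·0; sum ≡ 0  ⇒  +1.
|Ram(114, 17)| = 2, even; anisotropic at {3, 17}.

[3, 17]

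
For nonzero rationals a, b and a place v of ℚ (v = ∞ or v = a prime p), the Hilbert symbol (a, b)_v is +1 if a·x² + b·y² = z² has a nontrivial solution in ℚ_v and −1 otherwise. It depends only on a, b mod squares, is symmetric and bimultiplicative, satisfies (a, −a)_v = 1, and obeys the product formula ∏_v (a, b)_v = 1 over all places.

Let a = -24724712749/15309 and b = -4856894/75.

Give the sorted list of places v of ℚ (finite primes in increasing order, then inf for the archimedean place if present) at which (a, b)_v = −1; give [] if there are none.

Mod squares: a ≡ -12369, b ≡ -42. Check v ∈ {∞, 2, 3, 5, 7, 11, 19, 31}.
v=31: a=31^3·(≡20), b=31^2·(≡19) mod 31; (20|31)=+1, (19|31)=+1; (−1)^{3·2·15}·(+1)^2·(+1)^3 = +1.
v=5: a=5^0·(≡4), b=5^-2·(≡2) mod 5; (4|5)=+1, (2|5)=-1; (−1)^{0·-2·2}·(+1)^-2·(-1)^0 = +1.
v=∞: -12369 < 0 and -42 < 0  ⇒  (a,b)_∞ = -1.
v=2: v_2(a)=0, v_2(b)=1; units ≡ 7, 3 (mod 8); ε·ε+αω+βω = 1·1+0·1+1·0 ≡ 1  ⇒  (a,b)_2 = -1.
v=19: a=19^3·(≡10), b=19^2·(≡2) mod 19; (10|19)=-1, (2|19)=-1; (−1)^{3·2·9}·(-1)^2·(-1)^3 = -1.
v=7: a=7^-1·(≡4), b=7^1·(≡1) mod 7; (4|7)=+1, (1|7)=+1; (−1)^{-1·1·3}·(+1)^1·(+1)^-1 = -1.
v=3: a=3^-7·(≡2), b=3^-1·(≡1) mod 3; (2|3)=-1, (1|3)=+1; (−1)^{-7·-1·1}·(-1)^-1·(+1)^-7 = +1.
v=11: a=11^2·(≡6), b=11^0·(≡10) mod 11; (6|11)=-1, (10|11)=-1; (−1)^{2·0·5}·(-1)^0·(-1)^2 = +1.
|Ram(-12369, -42)| = 4, even; anisotropic at {2, 7, 19, ∞}.

[2, 7, 19, inf]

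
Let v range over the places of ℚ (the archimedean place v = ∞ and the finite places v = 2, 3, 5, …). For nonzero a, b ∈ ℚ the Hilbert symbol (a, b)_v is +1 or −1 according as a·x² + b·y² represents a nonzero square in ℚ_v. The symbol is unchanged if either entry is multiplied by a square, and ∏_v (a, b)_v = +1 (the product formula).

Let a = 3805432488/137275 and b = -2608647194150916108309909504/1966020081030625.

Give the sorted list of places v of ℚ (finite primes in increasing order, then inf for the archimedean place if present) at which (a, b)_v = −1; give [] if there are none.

[3, 19]

Mod squares: a ≡ 16302, b ≡ -429. Check v ∈ {∞, 2, 3, 5, 11, 13, 17, 19}.
v=11: a=11^1·(≡6), b=11^3·(≡3) mod 11; (6|11)=-1, (3|11)=+1; (−1)^{1·3·5}·(-1)^3·(+1)^1 = +1.
v=2: v_2(a)=3, v_2(b)=12; units ≡ 7, 3 (mod 8); ε·ε+αω+βω = 1·1+3·1+12·0 ≡ 0  ⇒  (a,b)_2 = +1.
v=19: a=19^-1·(≡13), b=19^-4·(≡3) mod 19; (13|19)=-1, (3|19)=-1; (−1)^{-1·-4·9}·(-1)^-4·(-1)^-1 = -1.
v=5: a=5^-2·(≡3), b=5^-4·(≡4) mod 5; (3|5)=-1, (4|5)=+1; (−1)^{-2·-4·2}·(-1)^-4·(+1)^-2 = +1.
v=13: a=13^3·(≡11), b=13^7·(≡11) mod 13; (11|13)=-1, (11|13)=-1; (−1)^{3·7·6}·(-1)^7·(-1)^3 = +1.
v=17: a=17^-2·(≡2), b=17^-6·(≡1) mod 17; (2|17)=+1, (1|17)=+1; (−1)^{-2·-6·8}·(+1)^-6·(+1)^-2 = +1.
v=3: a=3^9·(≡1), b=3^27·(≡1) mod 3; (1|3)=+1, (1|3)=+1; (−1)^{9·27·1}·(+1)^27·(+1)^9 = -1.
v=∞: 16302 > 0 and -429 < 0  ⇒  (a,b)_∞ = +1.
(16302, -429 / ℚ) ramifies at {3, 19}: a division algebra.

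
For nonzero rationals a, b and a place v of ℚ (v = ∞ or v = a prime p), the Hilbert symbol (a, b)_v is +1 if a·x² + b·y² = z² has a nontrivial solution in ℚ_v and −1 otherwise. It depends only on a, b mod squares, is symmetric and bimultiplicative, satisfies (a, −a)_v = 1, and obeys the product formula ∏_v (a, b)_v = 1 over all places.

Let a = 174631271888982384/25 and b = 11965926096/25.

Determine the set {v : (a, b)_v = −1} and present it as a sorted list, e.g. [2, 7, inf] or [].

[19, 37]

Mod squares: a ≡ 31, b ≡ 86469. Check v ∈ {∞, 2, 3, 5, 7, 19, 31, 37, 41}.
v=3: a=3^2·(≡1), b=3^3·(≡2) mod 3; (1|3)=+1, (2|3)=-1; (−1)^{2·3·1}·(+1)^3·(-1)^2 = +1.
v=∞: 31 > 0 and 86469 > 0  ⇒  (a,b)_∞ = +1.
v=2: v_2(a)=4, v_2(b)=4; units ≡ 7, 5 (mod 8); ε·ε+αω+βω = 1·0+4·1+4·0 ≡ 0  ⇒  (a,b)_2 = +1.
v=7: a=7^2·(≡5), b=7^0·(≡3) mod 7; (5|7)=-1, (3|7)=-1; (−1)^{2·0·3}·(-1)^0·(-1)^2 = +1.
v=5: a=5^-2·(≡4), b=5^-2·(≡1) mod 5; (4|5)=+1, (1|5)=+1; (−1)^{-2·-2·2}·(+1)^-2·(+1)^-2 = +1.
v=19: a=19^2·(≡18), b=19^1·(≡18) mod 19; (18|19)=-1, (18|19)=-1; (−1)^{2·1·9}·(-1)^1·(-1)^2 = -1.
v=41: a=41^2·(≡21), b=41^1·(≡36) mod 41; (21|41)=+1, (36|41)=+1; (−1)^{2·1·20}·(+1)^1·(+1)^2 = +1.
v=31: a=31^3·(≡5), b=31^2·(≡8) mod 31; (5|31)=+1, (8|31)=+1; (−1)^{3·2·15}·(+1)^2·(+1)^3 = +1.
v=37: a=37^2·(≡22), b=37^1·(≡35) mod 37; (22|37)=-1, (35|37)=-1; (−1)^{2·1·18}·(-1)^1·(-1)^2 = -1.
Ram(31, 86469) = {19, 37}; no ℚ_19-point on the conic.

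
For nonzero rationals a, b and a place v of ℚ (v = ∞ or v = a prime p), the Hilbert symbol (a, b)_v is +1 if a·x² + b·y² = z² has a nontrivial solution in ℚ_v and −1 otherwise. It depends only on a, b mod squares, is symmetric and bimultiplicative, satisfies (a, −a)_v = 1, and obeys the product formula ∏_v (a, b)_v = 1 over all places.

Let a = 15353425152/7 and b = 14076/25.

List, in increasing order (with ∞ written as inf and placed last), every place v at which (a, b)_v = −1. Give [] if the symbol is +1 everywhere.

[2, 7, 17, 23]

(a, b) ≡ (88179, 391) mod (ℚ^×)²; places V = {2, 3, 5, 7, 13, 17, 19, 23, ∞}.
(a,b)_23: α=2, u≡19; β=1, v≡7 (mod 23); (19|23)=-1, (7|23)=-1; sign (−1)^0·-1^1·-1^2 = -1.
(a,b)_3: α=3, u≡2; β=2, v≡1 (mod 3); (2|3)=-1, (1|3)=+1; sign (−1)^0·-1^2·+1^3 = +1.
(a,b)_7: α=-1, u≡2; β=0, v≡5 (mod 7); (2|7)=+1, (5|7)=-1; sign (−1)^0·+1^0·-1^-1 = -1.
(a,b)_19: α=1, u≡7; β=0, v≡9 (mod 19); (7|19)=+1, (9|19)=+1; sign (−1)^0·+1^0·+1^1 = +1.
(a,b)_5: α=0, u≡1; β=-2, v≡1 (mod 5); (1|5)=+1, (1|5)=+1; sign (−1)^0·+1^-2·+1^0 = +1.
(a,b)_2: α=8, β=2; u≡3, v≡7 (mod 8); ε(u)ε(v)=1·1, αω(v)=8·0, βω(u)=2·1; sum ≡ 1  ⇒  -1.
(a,b)_∞: sgn(88179)=+, sgn(391)=+, so +1.
(a,b)_17: α=1, u≡16; β=1, v≡10 (mod 17); (16|17)=+1, (10|17)=-1; sign (−1)^0·+1^1·-1^1 = -1.
(a,b)_13: α=1, u≡1; β=0, v≡3 (mod 13); (1|13)=+1, (3|13)=+1; sign (−1)^0·+1^0·+1^1 = +1.
|Ram(88179, 391)| = 4, even; anisotropic at {2, 7, 17, 23}.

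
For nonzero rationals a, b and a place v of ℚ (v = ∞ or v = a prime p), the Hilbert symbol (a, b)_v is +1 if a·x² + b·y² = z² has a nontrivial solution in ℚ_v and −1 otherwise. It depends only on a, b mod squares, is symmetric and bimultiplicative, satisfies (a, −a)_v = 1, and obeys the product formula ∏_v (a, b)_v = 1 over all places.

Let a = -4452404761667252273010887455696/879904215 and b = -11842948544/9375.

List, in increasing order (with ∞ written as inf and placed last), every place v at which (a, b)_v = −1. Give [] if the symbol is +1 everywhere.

[7, 11, 17, inf]

Mod squares: a ≡ -19635, b ≡ -1785. Check v ∈ {∞, 2, 3, 5, 7, 11, 13, 17, 19, 23, 29, 37, 43}.
v=23: a=23^-2·(≡22), b=23^0·(≡16) mod 23; (22|23)=-1, (16|23)=+1; (−1)^{-2·0·11}·(-1)^0·(+1)^-2 = +1.
v=17: a=17^3·(≡15), b=17^1·(≡7) mod 17; (15|17)=+1, (7|17)=-1; (−1)^{3·1·8}·(+1)^1·(-1)^3 = -1.
v=43: a=43^4·(≡17), b=43^2·(≡9) mod 43; (17|43)=+1, (9|43)=+1; (−1)^{4·2·21}·(+1)^2·(+1)^4 = +1.
v=11: a=11^3·(≡6), b=11^0·(≡8) mod 11; (6|11)=-1, (8|11)=-1; (−1)^{3·0·5}·(-1)^0·(-1)^3 = -1.
v=7: a=7^3·(≡1), b=7^1·(≡2) mod 7; (1|7)=+1, (2|7)=+1; (−1)^{3·1·3}·(+1)^1·(+1)^3 = -1.
v=5: a=5^-1·(≡3), b=5^-5·(≡2) mod 5; (3|5)=-1, (2|5)=-1; (−1)^{-1·-5·2}·(-1)^-5·(-1)^-1 = +1.
v=37: a=37^-2·(≡26), b=37^0·(≡36) mod 37; (26|37)=+1, (36|37)=+1; (−1)^{-2·0·18}·(+1)^0·(+1)^-2 = +1.
v=13: a=13^2·(≡2), b=13^0·(≡1) mod 13; (2|13)=-1, (1|13)=+1; (−1)^{2·0·6}·(-1)^0·(+1)^2 = +1.
v=∞: -19635 < 0 and -1785 < 0  ⇒  (a,b)_∞ = -1.
v=19: a=19^2·(≡9), b=19^0·(≡16) mod 19; (9|19)=+1, (16|19)=+1; (−1)^{2·0·9}·(+1)^0·(+1)^2 = +1.
v=29: a=29^6·(≡19), b=29^2·(≡23) mod 29; (19|29)=-1, (23|29)=+1; (−1)^{6·2·14}·(-1)^2·(+1)^6 = +1.
v=2: v_2(a)=4, v_2(b)=6; units ≡ 5, 7 (mod 8); ε·ε+αω+βω = 0·1+4·0+6·1 ≡ 0  ⇒  (a,b)_2 = +1.
v=3: a=3^-5·(≡1), b=3^-1·(≡2) mod 3; (1|3)=+1, (2|3)=-1; (−1)^{-5·-1·1}·(+1)^-1·(-1)^-5 = +1.
|Ram(-19635, -1785)| = 4, even; anisotropic at {7, 11, 17, ∞}.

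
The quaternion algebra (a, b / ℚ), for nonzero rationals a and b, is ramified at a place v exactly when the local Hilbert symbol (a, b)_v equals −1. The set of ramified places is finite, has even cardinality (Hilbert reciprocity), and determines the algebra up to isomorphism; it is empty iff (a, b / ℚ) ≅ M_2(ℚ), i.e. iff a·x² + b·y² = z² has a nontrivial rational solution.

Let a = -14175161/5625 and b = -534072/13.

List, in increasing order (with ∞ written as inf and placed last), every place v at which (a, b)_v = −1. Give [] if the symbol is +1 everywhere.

Mod squares: a ≡ -1001, b ≡ -6006. Check v ∈ {∞, 2, 3, 5, 7, 11, 13, 17}.
v=3: a=3^-2·(≡1), b=3^1·(≡2) mod 3; (1|3)=+1, (2|3)=-1; (−1)^{-2·1·1}·(+1)^1·(-1)^-2 = +1.
v=2: v_2(a)=0, v_2(b)=3; units ≡ 7, 5 (mod 8); ε·ε+αω+βω = 1·0+0·1+3·0 ≡ 0  ⇒  (a,b)_2 = +1.
v=∞: -1001 < 0 and -6006 < 0  ⇒  (a,b)_∞ = -1.
v=7: a=7^3·(≡2), b=7^1·(≡3) mod 7; (2|7)=+1, (3|7)=-1; (−1)^{3·1·3}·(+1)^1·(-1)^3 = +1.
v=17: a=17^2·(≡2), b=17^2·(≡3) mod 17; (2|17)=+1, (3|17)=-1; (−1)^{2·2·8}·(+1)^2·(-1)^2 = +1.
v=11: a=11^1·(≡8), b=11^1·(≡1) mod 11; (8|11)=-1, (1|11)=+1; (−1)^{1·1·5}·(-1)^1·(+1)^1 = +1.
v=13: a=13^1·(≡12), b=13^-1·(≡7) mod 13; (12|13)=+1, (7|13)=-1; (−1)^{1·-1·6}·(+1)^-1·(-1)^1 = -1.
v=5: a=5^-4·(≡1), b=5^0·(≡1) mod 5; (1|5)=+1, (1|5)=+1; (−1)^{-4·0·2}·(+1)^0·(+1)^-4 = +1.
(-1001, -6006 / ℚ) ramifies at {13, ∞}: a division algebra.

[13, inf]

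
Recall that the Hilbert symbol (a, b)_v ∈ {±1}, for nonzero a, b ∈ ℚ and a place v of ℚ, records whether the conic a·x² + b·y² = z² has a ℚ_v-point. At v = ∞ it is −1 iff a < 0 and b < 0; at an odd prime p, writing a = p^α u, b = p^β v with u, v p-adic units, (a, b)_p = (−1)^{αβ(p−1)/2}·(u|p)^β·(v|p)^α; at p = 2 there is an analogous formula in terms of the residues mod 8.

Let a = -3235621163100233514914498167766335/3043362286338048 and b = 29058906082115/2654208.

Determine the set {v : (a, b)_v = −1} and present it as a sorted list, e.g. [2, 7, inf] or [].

(a, b) ≡ (-23205, 70) mod (ℚ^×)²; places V = {2, 3, 5, 7, 13, 17, 19, 31, 41, ∞}.
(a,b)_17: α=5, u≡6; β=2, v≡15 (mod 17); (6|17)=-1, (15|17)=+1; sign (−1)^0·-1^2·+1^5 = +1.
(a,b)_31: α=4, u≡1; β=2, v≡2 (mod 31); (1|31)=+1, (2|31)=+1; sign (−1)^0·+1^2·+1^4 = +1.
(a,b)_7: α=5, u≡3; β=3, v≡6 (mod 7); (3|7)=-1, (6|7)=-1; sign (−1)^1·-1^3·-1^5 = -1.
(a,b)_∞: sgn(-23205)=−, sgn(70)=+, so +1.
(a,b)_3: α=-11, u≡2; β=-4, v≡1 (mod 3); (2|3)=-1, (1|3)=+1; sign (−1)^0·-1^-4·+1^-11 = +1.
(a,b)_2: α=-34, β=-15; u≡3, v≡3 (mod 8); ε(u)ε(v)=1·1, αω(v)=-34·1, βω(u)=-15·1; sum ≡ 0  ⇒  +1.
(a,b)_41: α=2, u≡20; β=0, v≡28 (mod 41); (20|41)=+1, (28|41)=-1; sign (−1)^0·+1^0·-1^2 = +1.
(a,b)_19: α=6, u≡8; β=2, v≡18 (mod 19); (8|19)=-1, (18|19)=-1; sign (−1)^0·-1^2·-1^6 = +1.
(a,b)_5: α=1, u≡1; β=1, v≡1 (mod 5); (1|5)=+1, (1|5)=+1; sign (−1)^0·+1^1·+1^1 = +1.
(a,b)_13: α=5, u≡10; β=2, v≡11 (mod 13); (10|13)=+1, (11|13)=-1; sign (−1)^0·+1^2·-1^5 = -1.
Ram(-23205, 70) = {7, 13}; no ℚ_7-point on the conic.

[7, 13]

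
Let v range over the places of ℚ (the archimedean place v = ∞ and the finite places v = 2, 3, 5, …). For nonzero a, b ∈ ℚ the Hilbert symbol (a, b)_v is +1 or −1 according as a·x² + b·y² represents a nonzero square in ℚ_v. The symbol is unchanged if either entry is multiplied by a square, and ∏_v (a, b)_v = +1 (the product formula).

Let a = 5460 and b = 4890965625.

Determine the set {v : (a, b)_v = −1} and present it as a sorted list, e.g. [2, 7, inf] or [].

Mod squares: a ≡ 1365, b ≡ 105. Check v ∈ {∞, 2, 3, 5, 7, 13}.
v=∞: 1365 > 0 and 105 > 0  ⇒  (a,b)_∞ = +1.
v=13: a=13^1·(≡4), b=13^2·(≡12) mod 13; (4|13)=+1, (12|13)=+1; (−1)^{1·2·6}·(+1)^2·(+1)^1 = +1.
v=5: a=5^1·(≡2), b=5^5·(≡4) mod 5; (2|5)=-1, (4|5)=+1; (−1)^{1·5·2}·(-1)^5·(+1)^1 = -1.
v=2: v_2(a)=2, v_2(b)=0; units ≡ 5, 1 (mod 8); ε·ε+αω+βω = 0·0+2·0+0·1 ≡ 0  ⇒  (a,b)_2 = +1.
v=3: a=3^1·(≡2), b=3^3·(≡2) mod 3; (2|3)=-1, (2|3)=-1; (−1)^{1·3·1}·(-1)^3·(-1)^1 = -1.
v=7: a=7^1·(≡3), b=7^3·(≡4) mod 7; (3|7)=-1, (4|7)=+1; (−1)^{1·3·3}·(-1)^3·(+1)^1 = +1.
|Ram(1365, 105)| = 2, even; anisotropic at {3, 5}.

[3, 5]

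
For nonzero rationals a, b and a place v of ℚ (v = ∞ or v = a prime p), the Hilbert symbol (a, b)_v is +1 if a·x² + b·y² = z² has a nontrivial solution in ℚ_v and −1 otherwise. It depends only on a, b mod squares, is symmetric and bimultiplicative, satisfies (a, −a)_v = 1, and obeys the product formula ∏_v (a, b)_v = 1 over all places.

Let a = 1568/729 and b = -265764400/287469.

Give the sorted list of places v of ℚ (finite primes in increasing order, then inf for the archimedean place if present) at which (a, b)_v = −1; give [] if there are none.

[3, 19]

(a, b) ≡ (2, -399) mod (ℚ^×)²; places V = {2, 3, 5, 7, 11, 13, 17, 19, ∞}.
(a,b)_∞: sgn(2)=+, sgn(-399)=−, so +1.
(a,b)_19: α=0, u≡15; β=1, v≡9 (mod 19); (15|19)=-1, (9|19)=+1; sign (−1)^0·-1^1·+1^0 = -1.
(a,b)_3: α=-6, u≡2; β=-5, v≡2 (mod 3); (2|3)=-1, (2|3)=-1; sign (−1)^0·-1^-5·-1^-6 = -1.
(a,b)_13: α=0, u≡8; β=-2, v≡9 (mod 13); (8|13)=-1, (9|13)=+1; sign (−1)^0·-1^-2·+1^0 = +1.
(a,b)_17: α=0, u≡15; β=2, v≡2 (mod 17); (15|17)=+1, (2|17)=+1; sign (−1)^0·+1^2·+1^0 = +1.
(a,b)_2: α=5, β=4; u≡1, v≡1 (mod 8); ε(u)ε(v)=0·0, αω(v)=5·0, βω(u)=4·0; sum ≡ 0  ⇒  +1.
(a,b)_11: α=0, u≡2; β=2, v≡6 (mod 11); (2|11)=-1, (6|11)=-1; sign (−1)^0·-1^2·-1^0 = +1.
(a,b)_7: α=2, u≡4; β=-1, v≡3 (mod 7); (4|7)=+1, (3|7)=-1; sign (−1)^0·+1^-1·-1^2 = +1.
(a,b)_5: α=0, u≡2; β=2, v≡1 (mod 5); (2|5)=-1, (1|5)=+1; sign (−1)^0·-1^2·+1^0 = +1.
|Ram(2, -399)| = 2, even; anisotropic at {3, 19}.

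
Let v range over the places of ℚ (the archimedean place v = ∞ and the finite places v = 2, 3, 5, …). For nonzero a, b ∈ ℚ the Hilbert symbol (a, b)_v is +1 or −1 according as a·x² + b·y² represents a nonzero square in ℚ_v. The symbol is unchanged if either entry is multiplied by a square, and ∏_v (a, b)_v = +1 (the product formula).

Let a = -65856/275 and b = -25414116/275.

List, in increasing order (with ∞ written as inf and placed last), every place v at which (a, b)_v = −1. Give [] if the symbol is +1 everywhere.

[7, 11, 17, inf]

(a, b) ≡ (-231, -51051) mod (ℚ^×)²; places V = {2, 3, 5, 7, 11, 13, 17, 37, ∞}.
(a,b)_13: α=0, u≡1; β=1, v≡4 (mod 13); (1|13)=+1, (4|13)=+1; sign (−1)^0·+1^1·+1^0 = +1.
(a,b)_11: α=-1, u≡4; β=-1, v≡3 (mod 11); (4|11)=+1, (3|11)=+1; sign (−1)^1·+1^-1·+1^-1 = -1.
(a,b)_37: α=0, u≡28; β=2, v≡33 (mod 37); (28|37)=+1, (33|37)=+1; sign (−1)^0·+1^2·+1^0 = +1.
(a,b)_∞: sgn(-231)=−, sgn(-51051)=−, so -1.
(a,b)_5: α=-2, u≡4; β=-2, v≡4 (mod 5); (4|5)=+1, (4|5)=+1; sign (−1)^0·+1^-2·+1^-2 = +1.
(a,b)_17: α=0, u≡12; β=1, v≡5 (mod 17); (12|17)=-1, (5|17)=-1; sign (−1)^0·-1^1·-1^0 = -1.
(a,b)_2: α=6, β=2; u≡1, v≡5 (mod 8); ε(u)ε(v)=0·0, αω(v)=6·1, βω(u)=2·0; sum ≡ 0  ⇒  +1.
(a,b)_7: α=3, u≡2; β=1, v≡2 (mod 7); (2|7)=+1, (2|7)=+1; sign (−1)^1·+1^1·+1^3 = -1.
(a,b)_3: α=1, u≡1; β=1, v≡2 (mod 3); (1|3)=+1, (2|3)=-1; sign (−1)^1·+1^1·-1^1 = +1.
|Ram(-231, -51051)| = 4, even; anisotropic at {7, 11, 17, ∞}.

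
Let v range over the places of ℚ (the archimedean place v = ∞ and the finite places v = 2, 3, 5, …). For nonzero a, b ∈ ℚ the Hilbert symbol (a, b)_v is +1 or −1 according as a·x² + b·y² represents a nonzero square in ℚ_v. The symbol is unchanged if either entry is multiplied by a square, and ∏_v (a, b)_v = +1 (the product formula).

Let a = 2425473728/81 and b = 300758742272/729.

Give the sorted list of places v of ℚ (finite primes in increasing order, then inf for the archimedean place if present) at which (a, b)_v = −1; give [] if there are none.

(a, b) ≡ (27683, 893) mod (ℚ^×)²; places V = {2, 3, 19, 31, 37, 47, ∞}.
(a,b)_3: α=-4, u≡2; β=-6, v≡2 (mod 3); (2|3)=-1, (2|3)=-1; sign (−1)^0·-1^-6·-1^-4 = +1.
(a,b)_37: α=2, u≡27; β=2, v≡2 (mod 37); (27|37)=+1, (2|37)=-1; sign (−1)^0·+1^2·-1^2 = +1.
(a,b)_2: α=6, β=8; u≡3, v≡5 (mod 8); ε(u)ε(v)=1·0, αω(v)=6·1, βω(u)=8·1; sum ≡ 0  ⇒  +1.
(a,b)_31: α=1, u≡5; β=2, v≡16 (mod 31); (5|31)=+1, (16|31)=+1; sign (−1)^0·+1^2·+1^1 = +1.
(a,b)_47: α=1, u≡28; β=1, v≡15 (mod 47); (28|47)=+1, (15|47)=-1; sign (−1)^1·+1^1·-1^1 = +1.
(a,b)_∞: sgn(27683)=+, sgn(893)=+, so +1.
(a,b)_19: α=1, u≡3; β=1, v≡16 (mod 19); (3|19)=-1, (16|19)=+1; sign (−1)^1·-1^1·+1^1 = +1.
Every local symbol is +1, so the conic 27683·x² + 893·y² = z² has ℚ_v-points for all v and hence a ℚ-point; (a, b / ℚ) ≅ M_2(ℚ).

[]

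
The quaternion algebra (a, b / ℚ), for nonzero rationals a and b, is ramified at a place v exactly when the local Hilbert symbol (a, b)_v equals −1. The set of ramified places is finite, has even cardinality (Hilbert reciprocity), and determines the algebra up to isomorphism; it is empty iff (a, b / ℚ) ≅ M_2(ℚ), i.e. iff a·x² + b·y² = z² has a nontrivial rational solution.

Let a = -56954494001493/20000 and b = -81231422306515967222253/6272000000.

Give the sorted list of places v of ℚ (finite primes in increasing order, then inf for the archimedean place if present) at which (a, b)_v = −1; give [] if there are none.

[2, 19, 37, inf]

(a, b) ≡ (-15942634, -986) mod (ℚ^×)²; places V = {2, 3, 5, 7, 11, 17, 19, 23, 29, 37, ∞}.
(a,b)_7: α=0, u≡3; β=-2, v≡4 (mod 7); (3|7)=-1, (4|7)=+1; sign (−1)^0·-1^-2·+1^0 = +1.
(a,b)_3: α=10, u≡2; β=16, v≡1 (mod 3); (2|3)=-1, (1|3)=+1; sign (−1)^0·-1^16·+1^10 = +1.
(a,b)_23: α=1, u≡3; β=2, v≡1 (mod 23); (3|23)=+1, (1|23)=+1; sign (−1)^0·+1^2·+1^1 = +1.
(a,b)_11: α=2, u≡10; β=4, v≡3 (mod 11); (10|11)=-1, (3|11)=+1; sign (−1)^0·-1^4·+1^2 = +1.
(a,b)_37: α=1, u≡22; β=2, v≡19 (mod 37); (22|37)=-1, (19|37)=-1; sign (−1)^0·-1^2·-1^1 = -1.
(a,b)_2: α=-5, β=-13; u≡3, v≡3 (mod 8); ε(u)ε(v)=1·1, αω(v)=-5·1, βω(u)=-13·1; sum ≡ 1  ⇒  -1.
(a,b)_19: α=1, u≡7; β=2, v≡3 (mod 19); (7|19)=+1, (3|19)=-1; sign (−1)^0·+1^2·-1^1 = -1.
(a,b)_17: α=1, u≡3; β=1, v≡10 (mod 17); (3|17)=-1, (10|17)=-1; sign (−1)^0·-1^1·-1^1 = +1.
(a,b)_∞: sgn(-15942634)=−, sgn(-986)=−, so -1.
(a,b)_5: α=-4, u≡1; β=-6, v≡4 (mod 5); (1|5)=+1, (4|5)=+1; sign (−1)^0·+1^-6·+1^-4 = +1.
(a,b)_29: α=1, u≡13; β=1, v≡22 (mod 29); (13|29)=+1, (22|29)=+1; sign (−1)^0·+1^1·+1^1 = +1.
|Ram(-15942634, -986)| = 4, even; anisotropic at {2, 19, 37, ∞}.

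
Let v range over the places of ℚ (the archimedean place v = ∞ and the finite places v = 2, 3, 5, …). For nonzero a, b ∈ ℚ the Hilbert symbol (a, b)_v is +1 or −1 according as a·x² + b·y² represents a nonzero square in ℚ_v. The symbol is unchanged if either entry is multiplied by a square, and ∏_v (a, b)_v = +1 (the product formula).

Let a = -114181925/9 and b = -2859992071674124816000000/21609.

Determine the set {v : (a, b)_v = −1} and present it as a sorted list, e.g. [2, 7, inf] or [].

[2, 11, 13, 19, 41, inf]

Mod squares: a ≡ -2717, b ≡ -8569. Check v ∈ {∞, 2, 3, 5, 7, 11, 13, 19, 41}.
v=7: a=7^0·(≡5), b=7^-4·(≡6) mod 7; (5|7)=-1, (6|7)=-1; (−1)^{0·-4·3}·(-1)^-4·(-1)^0 = +1.
v=19: a=19^1·(≡16), b=19^3·(≡6) mod 19; (16|19)=+1, (6|19)=+1; (−1)^{1·3·9}·(+1)^3·(+1)^1 = -1.
v=5: a=5^2·(≡2), b=5^6·(≡4) mod 5; (2|5)=-1, (4|5)=+1; (−1)^{2·6·2}·(-1)^6·(+1)^2 = +1.
v=41: a=41^2·(≡15), b=41^5·(≡25) mod 41; (15|41)=-1, (25|41)=+1; (−1)^{2·5·20}·(-1)^5·(+1)^2 = -1.
v=13: a=13^1·(≡12), b=13^2·(≡7) mod 13; (12|13)=+1, (7|13)=-1; (−1)^{1·2·6}·(+1)^2·(-1)^1 = -1.
v=∞: -2717 < 0 and -8569 < 0  ⇒  (a,b)_∞ = -1.
v=3: a=3^-2·(≡1), b=3^-2·(≡2) mod 3; (1|3)=+1, (2|3)=-1; (−1)^{-2·-2·1}·(+1)^-2·(-1)^-2 = +1.
v=11: a=11^1·(≡7), b=11^3·(≡2) mod 11; (7|11)=-1, (2|11)=-1; (−1)^{1·3·5}·(-1)^3·(-1)^1 = -1.
v=2: v_2(a)=0, v_2(b)=10; units ≡ 3, 7 (mod 8); ε·ε+αω+βω = 1·1+0·0+10·1 ≡ 1  ⇒  (a,b)_2 = -1.
(-2717, -8569 / ℚ) ramifies at {2, 11, 13, 19, 41, ∞}: a division algebra.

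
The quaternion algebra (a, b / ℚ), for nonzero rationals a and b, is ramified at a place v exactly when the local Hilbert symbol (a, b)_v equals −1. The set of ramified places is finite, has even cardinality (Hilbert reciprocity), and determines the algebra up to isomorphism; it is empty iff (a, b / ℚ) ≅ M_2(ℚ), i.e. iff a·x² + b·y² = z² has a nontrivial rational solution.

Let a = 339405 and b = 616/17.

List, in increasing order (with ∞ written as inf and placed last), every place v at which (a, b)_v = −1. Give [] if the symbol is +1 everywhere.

Mod squares: a ≡ 2805, b ≡ 2618. Check v ∈ {∞, 2, 3, 5, 7, 11, 17}.
v=7: a=7^0·(≡3), b=7^1·(≡6) mod 7; (3|7)=-1, (6|7)=-1; (−1)^{0·1·3}·(-1)^1·(-1)^0 = -1.
v=∞: 2805 > 0 and 2618 > 0  ⇒  (a,b)_∞ = +1.
v=17: a=17^1·(≡7), b=17^-1·(≡4) mod 17; (7|17)=-1, (4|17)=+1; (−1)^{1·-1·8}·(-1)^-1·(+1)^1 = -1.
v=2: v_2(a)=0, v_2(b)=3; units ≡ 5, 5 (mod 8); ε·ε+αω+βω = 0·0+0·1+3·1 ≡ 1  ⇒  (a,b)_2 = -1.
v=5: a=5^1·(≡1), b=5^0·(≡3) mod 5; (1|5)=+1, (3|5)=-1; (−1)^{1·0·2}·(+1)^0·(-1)^1 = -1.
v=3: a=3^1·(≡2), b=3^0·(≡2) mod 3; (2|3)=-1, (2|3)=-1; (−1)^{1·0·1}·(-1)^0·(-1)^1 = -1.
v=11: a=11^3·(≡2), b=11^1·(≡2) mod 11; (2|11)=-1, (2|11)=-1; (−1)^{3·1·5}·(-1)^1·(-1)^3 = -1.
(2805, 2618 / ℚ) ramifies at {2, 3, 5, 7, 11, 17}: a division algebra.

[2, 3, 5, 7, 11, 17]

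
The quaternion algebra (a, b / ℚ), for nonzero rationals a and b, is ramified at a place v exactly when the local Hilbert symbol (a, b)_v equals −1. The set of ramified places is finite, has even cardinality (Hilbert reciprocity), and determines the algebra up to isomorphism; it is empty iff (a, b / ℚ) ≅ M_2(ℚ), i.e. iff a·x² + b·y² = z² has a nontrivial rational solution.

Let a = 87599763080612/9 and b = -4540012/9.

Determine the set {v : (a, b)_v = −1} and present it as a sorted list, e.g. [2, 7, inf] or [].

[31, 41]

(a, b) ≡ (17, -1135003) mod (ℚ^×)²; places V = {2, 3, 17, 19, 31, 41, 47, ∞}.
(a,b)_3: α=-2, u≡2; β=-2, v≡2 (mod 3); (2|3)=-1, (2|3)=-1; sign (−1)^0·-1^-2·-1^-2 = +1.
(a,b)_2: α=2, β=2; u≡1, v≡5 (mod 8); ε(u)ε(v)=0·0, αω(v)=2·1, βω(u)=2·0; sum ≡ 0  ⇒  +1.
(a,b)_∞: sgn(17)=+, sgn(-1135003)=−, so +1.
(a,b)_47: α=2, u≡1; β=1, v≡4 (mod 47); (1|47)=+1, (4|47)=+1; sign (−1)^0·+1^1·+1^2 = +1.
(a,b)_17: α=1, u≡15; β=0, v≡16 (mod 17); (15|17)=+1, (16|17)=+1; sign (−1)^0·+1^0·+1^1 = +1.
(a,b)_41: α=2, u≡28; β=1, v≡1 (mod 41); (28|41)=-1, (1|41)=+1; sign (−1)^0·-1^1·+1^2 = -1.
(a,b)_19: α=2, u≡16; β=1, v≡8 (mod 19); (16|19)=+1, (8|19)=-1; sign (−1)^0·+1^1·-1^2 = +1.
(a,b)_31: α=2, u≡13; β=1, v≡6 (mod 31); (13|31)=-1, (6|31)=-1; sign (−1)^0·-1^1·-1^2 = -1.
|Ram(17, -1135003)| = 2, even; anisotropic at {31, 41}.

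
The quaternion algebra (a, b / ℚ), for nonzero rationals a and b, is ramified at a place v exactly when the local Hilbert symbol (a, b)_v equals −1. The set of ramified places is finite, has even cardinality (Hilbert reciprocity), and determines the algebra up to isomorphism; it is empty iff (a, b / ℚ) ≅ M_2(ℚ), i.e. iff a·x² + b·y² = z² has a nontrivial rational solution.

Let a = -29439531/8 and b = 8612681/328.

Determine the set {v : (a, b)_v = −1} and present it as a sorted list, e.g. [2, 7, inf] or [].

(a, b) ≡ (-726902, 17138) mod (ℚ^×)²; places V = {2, 3, 7, 11, 19, 29, 37, 41, 47, ∞}.
(a,b)_37: α=1, u≡12; β=0, v≡21 (mod 37); (12|37)=+1, (21|37)=+1; sign (−1)^0·+1^0·+1^1 = +1.
(a,b)_47: α=1, u≡23; β=0, v≡22 (mod 47); (23|47)=-1, (22|47)=-1; sign (−1)^0·-1^0·-1^1 = -1.
(a,b)_2: α=-3, β=-3; u≡5, v≡1 (mod 8); ε(u)ε(v)=0·0, αω(v)=-3·0, βω(u)=-3·1; sum ≡ 1  ⇒  -1.
(a,b)_19: α=1, u≡12; β=1, v≡7 (mod 19); (12|19)=-1, (7|19)=+1; sign (−1)^1·-1^1·+1^1 = +1.
(a,b)_29: α=0, u≡10; β=2, v≡23 (mod 29); (10|29)=-1, (23|29)=+1; sign (−1)^0·-1^2·+1^0 = +1.
(a,b)_41: α=0, u≡29; β=-1, v≡2 (mod 41); (29|41)=-1, (2|41)=+1; sign (−1)^0·-1^-1·+1^0 = -1.
(a,b)_3: α=4, u≡1; β=0, v≡2 (mod 3); (1|3)=+1, (2|3)=-1; sign (−1)^0·+1^0·-1^4 = +1.
(a,b)_11: α=1, u≡7; β=1, v≡10 (mod 11); (7|11)=-1, (10|11)=-1; sign (−1)^1·-1^1·-1^1 = -1.
(a,b)_7: α=0, u≡5; β=2, v≡1 (mod 7); (5|7)=-1, (1|7)=+1; sign (−1)^0·-1^2·+1^0 = +1.
(a,b)_∞: sgn(-726902)=−, sgn(17138)=+, so +1.
(-726902, 17138 / ℚ) ramifies at {2, 11, 41, 47}: a division algebra.

[2, 11, 41, 47]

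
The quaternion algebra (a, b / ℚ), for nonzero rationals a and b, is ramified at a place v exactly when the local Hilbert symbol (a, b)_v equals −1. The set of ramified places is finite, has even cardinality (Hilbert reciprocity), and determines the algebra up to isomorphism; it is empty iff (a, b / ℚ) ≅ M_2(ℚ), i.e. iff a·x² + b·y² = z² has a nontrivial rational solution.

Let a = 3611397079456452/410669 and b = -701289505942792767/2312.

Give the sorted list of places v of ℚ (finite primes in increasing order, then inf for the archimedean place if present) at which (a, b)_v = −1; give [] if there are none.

[2, 3, 13, 29, 37, 47]

Mod squares: a ≡ 795093, b ≡ -45214. Check v ∈ {∞, 2, 3, 7, 11, 13, 17, 19, 29, 37, 47}.
v=37: a=37^1·(≡31), b=37^1·(≡36) mod 37; (31|37)=-1, (36|37)=+1; (−1)^{1·1·18}·(-1)^1·(+1)^1 = -1.
v=29: a=29^-1·(≡11), b=29^0·(≡27) mod 29; (11|29)=-1, (27|29)=-1; (−1)^{-1·0·14}·(-1)^0·(-1)^-1 = -1.
v=2: v_2(a)=2, v_2(b)=-3; units ≡ 5, 1 (mod 8); ε·ε+αω+βω = 0·0+2·0+-3·1 ≡ 1  ⇒  (a,b)_2 = -1.
v=7: a=7^-2·(≡3), b=7^2·(≡5) mod 7; (3|7)=-1, (5|7)=-1; (−1)^{-2·2·3}·(-1)^2·(-1)^-2 = +1.
v=11: a=11^2·(≡8), b=11^2·(≡10) mod 11; (8|11)=-1, (10|11)=-1; (−1)^{2·2·5}·(-1)^2·(-1)^2 = +1.
v=3: a=3^7·(≡2), b=3^8·(≡2) mod 3; (2|3)=-1, (2|3)=-1; (−1)^{7·8·1}·(-1)^8·(-1)^7 = -1.
v=13: a=13^3·(≡9), b=13^1·(≡5) mod 13; (9|13)=+1, (5|13)=-1; (−1)^{3·1·6}·(+1)^1·(-1)^3 = -1.
v=17: a=17^-2·(≡3), b=17^-2·(≡11) mod 17; (3|17)=-1, (11|17)=-1; (−1)^{-2·-2·8}·(-1)^-2·(-1)^-2 = +1.
v=47: a=47^2·(≡45), b=47^3·(≡37) mod 47; (45|47)=-1, (37|47)=+1; (−1)^{2·3·23}·(-1)^3·(+1)^2 = -1.
v=∞: 795093 > 0 and -45214 < 0  ⇒  (a,b)_∞ = +1.
v=19: a=19^1·(≡1), b=19^2·(≡4) mod 19; (1|19)=+1, (4|19)=+1; (−1)^{1·2·9}·(+1)^2·(+1)^1 = +1.
|Ram(795093, -45214)| = 6, even; anisotropic at {2, 3, 13, 29, 37, 47}.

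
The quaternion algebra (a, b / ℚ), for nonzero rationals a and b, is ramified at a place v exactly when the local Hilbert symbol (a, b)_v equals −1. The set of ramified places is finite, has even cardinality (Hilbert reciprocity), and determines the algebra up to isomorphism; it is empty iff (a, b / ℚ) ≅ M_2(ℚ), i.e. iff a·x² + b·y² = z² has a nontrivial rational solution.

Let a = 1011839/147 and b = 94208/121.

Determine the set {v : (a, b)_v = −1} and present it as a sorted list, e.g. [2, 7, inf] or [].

Mod squares: a ≡ 3035517, b ≡ 23. Check v ∈ {∞, 2, 3, 7, 11, 23, 29, 37, 41}.
v=41: a=41^1·(≡5), b=41^0·(≡5) mod 41; (5|41)=+1, (5|41)=+1; (−1)^{1·0·20}·(+1)^0·(+1)^1 = +1.
v=23: a=23^1·(≡7), b=23^1·(≡8) mod 23; (7|23)=-1, (8|23)=+1; (−1)^{1·1·11}·(-1)^1·(+1)^1 = +1.
v=7: a=7^-2·(≡1), b=7^0·(≡1) mod 7; (1|7)=+1, (1|7)=+1; (−1)^{-2·0·3}·(+1)^0·(+1)^-2 = +1.
v=3: a=3^-1·(≡2), b=3^0·(≡2) mod 3; (2|3)=-1, (2|3)=-1; (−1)^{-1·0·1}·(-1)^0·(-1)^-1 = -1.
v=11: a=11^0·(≡1), b=11^-2·(≡4) mod 11; (1|11)=+1, (4|11)=+1; (−1)^{0·-2·5}·(+1)^-2·(+1)^0 = +1.
v=29: a=29^1·(≡2), b=29^0·(≡9) mod 29; (2|29)=-1, (9|29)=+1; (−1)^{1·0·14}·(-1)^0·(+1)^1 = +1.
v=∞: 3035517 > 0 and 23 > 0  ⇒  (a,b)_∞ = +1.
v=2: v_2(a)=0, v_2(b)=12; units ≡ 5, 7 (mod 8); ε·ε+αω+βω = 0·1+0·0+12·1 ≡ 0  ⇒  (a,b)_2 = +1.
v=37: a=37^1·(≡33), b=37^0·(≡8) mod 37; (33|37)=+1, (8|37)=-1; (−1)^{1·0·18}·(+1)^0·(-1)^1 = -1.
Ram(3035517, 23) = {3, 37}; no ℚ_3-point on the conic.

[3, 37]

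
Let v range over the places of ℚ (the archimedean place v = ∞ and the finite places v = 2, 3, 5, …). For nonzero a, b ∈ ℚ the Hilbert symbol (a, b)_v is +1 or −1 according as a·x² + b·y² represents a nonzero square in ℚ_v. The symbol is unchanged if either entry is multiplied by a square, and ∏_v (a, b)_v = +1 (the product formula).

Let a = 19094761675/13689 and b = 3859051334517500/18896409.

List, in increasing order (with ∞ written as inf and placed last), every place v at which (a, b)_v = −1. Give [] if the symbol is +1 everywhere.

(a, b) ≡ (187, 377927) mod (ℚ^×)²; places V = {2, 3, 5, 7, 11, 13, 17, 23, 43, 47, ∞}.
(a,b)_47: α=2, u≡45; β=3, v≡1 (mod 47); (45|47)=-1, (1|47)=+1; sign (−1)^0·-1^3·+1^2 = -1.
(a,b)_23: α=0, u≡2; β=-2, v≡19 (mod 23); (2|23)=+1, (19|23)=-1; sign (−1)^0·+1^-2·-1^0 = +1.
(a,b)_7: α=0, u≡6; β=-2, v≡4 (mod 7); (6|7)=-1, (4|7)=+1; sign (−1)^0·-1^-2·+1^0 = +1.
(a,b)_11: α=1, u≡6; β=1, v≡5 (mod 11); (6|11)=-1, (5|11)=+1; sign (−1)^1·-1^1·+1^1 = +1.
(a,b)_∞: sgn(187)=+, sgn(377927)=+, so +1.
(a,b)_3: α=-4, u≡1; β=-6, v≡2 (mod 3); (1|3)=+1, (2|3)=-1; sign (−1)^0·+1^-6·-1^-4 = +1.
(a,b)_17: α=1, u≡3; β=1, v≡6 (mod 17); (3|17)=-1, (6|17)=-1; sign (−1)^0·-1^1·-1^1 = +1.
(a,b)_5: α=2, u≡3; β=4, v≡2 (mod 5); (3|5)=-1, (2|5)=-1; sign (−1)^0·-1^4·-1^2 = +1.
(a,b)_2: α=0, β=2; u≡3, v≡7 (mod 8); ε(u)ε(v)=1·1, αω(v)=0·0, βω(u)=2·1; sum ≡ 1  ⇒  -1.
(a,b)_43: α=2, u≡13; β=3, v≡16 (mod 43); (13|43)=+1, (16|43)=+1; sign (−1)^0·+1^3·+1^2 = +1.
(a,b)_13: α=-2, u≡5; β=0, v≡9 (mod 13); (5|13)=-1, (9|13)=+1; sign (−1)^0·-1^0·+1^-2 = +1.
(187, 377927 / ℚ) ramifies at {2, 47}: a division algebra.

[2, 47]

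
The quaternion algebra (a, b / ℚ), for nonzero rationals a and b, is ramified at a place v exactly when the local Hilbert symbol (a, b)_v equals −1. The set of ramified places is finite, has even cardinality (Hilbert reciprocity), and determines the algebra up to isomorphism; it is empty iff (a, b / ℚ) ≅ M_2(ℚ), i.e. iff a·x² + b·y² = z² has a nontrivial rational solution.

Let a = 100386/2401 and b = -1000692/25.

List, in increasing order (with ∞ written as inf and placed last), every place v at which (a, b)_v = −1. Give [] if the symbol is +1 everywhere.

[2, 7]

Mod squares: a ≡ 66, b ≡ -77. Check v ∈ {∞, 2, 3, 5, 7, 11, 13, 19}.
v=13: a=13^2·(≡1), b=13^0·(≡4) mod 13; (1|13)=+1, (4|13)=+1; (−1)^{2·0·6}·(+1)^0·(+1)^2 = +1.
v=7: a=7^-4·(≡6), b=7^1·(≡3) mod 7; (6|7)=-1, (3|7)=-1; (−1)^{-4·1·3}·(-1)^1·(-1)^-4 = -1.
v=3: a=3^3·(≡1), b=3^2·(≡1) mod 3; (1|3)=+1, (1|3)=+1; (−1)^{3·2·1}·(+1)^2·(+1)^3 = +1.
v=11: a=11^1·(≡6), b=11^1·(≡3) mod 11; (6|11)=-1, (3|11)=+1; (−1)^{1·1·5}·(-1)^1·(+1)^1 = +1.
v=∞: 66 > 0 and -77 < 0  ⇒  (a,b)_∞ = +1.
v=19: a=19^0·(≡4), b=19^2·(≡13) mod 19; (4|19)=+1, (13|19)=-1; (−1)^{0·2·9}·(+1)^2·(-1)^0 = +1.
v=2: v_2(a)=1, v_2(b)=2; units ≡ 1, 3 (mod 8); ε·ε+αω+βω = 0·1+1·1+2·0 ≡ 1  ⇒  (a,b)_2 = -1.
v=5: a=5^0·(≡1), b=5^-2·(≡3) mod 5; (1|5)=+1, (3|5)=-1; (−1)^{0·-2·2}·(+1)^-2·(-1)^0 = +1.
Ram(66, -77) = {2, 7}; no ℚ_2-point on the conic.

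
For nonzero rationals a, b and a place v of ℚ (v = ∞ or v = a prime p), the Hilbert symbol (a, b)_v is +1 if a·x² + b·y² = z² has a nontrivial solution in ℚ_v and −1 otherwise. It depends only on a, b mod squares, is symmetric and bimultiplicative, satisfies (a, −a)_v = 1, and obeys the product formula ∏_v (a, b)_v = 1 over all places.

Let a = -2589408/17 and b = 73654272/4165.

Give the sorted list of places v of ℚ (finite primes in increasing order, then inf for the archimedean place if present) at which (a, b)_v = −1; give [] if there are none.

[2, 3, 17, 37]

Mod squares: a ≡ -3774, b ≡ 18870. Check v ∈ {∞, 2, 3, 5, 7, 17, 37}.
v=17: a=17^-1·(≡15), b=17^-1·(≡3) mod 17; (15|17)=+1, (3|17)=-1; (−1)^{-1·-1·8}·(+1)^-1·(-1)^-1 = -1.
v=∞: -3774 < 0 and 18870 > 0  ⇒  (a,b)_∞ = +1.
v=3: a=3^7·(≡2), b=3^5·(≡2) mod 3; (2|3)=-1, (2|3)=-1; (−1)^{7·5·1}·(-1)^5·(-1)^7 = -1.
v=37: a=37^1·(≡36), b=37^1·(≡15) mod 37; (36|37)=+1, (15|37)=-1; (−1)^{1·1·18}·(+1)^1·(-1)^1 = -1.
v=5: a=5^0·(≡1), b=5^-1·(≡4) mod 5; (1|5)=+1, (4|5)=+1; (−1)^{0·-1·2}·(+1)^-1·(+1)^0 = +1.
v=2: v_2(a)=5, v_2(b)=13; units ≡ 1, 3 (mod 8); ε·ε+αω+βω = 0·1+5·1+13·0 ≡ 1  ⇒  (a,b)_2 = -1.
v=7: a=7^0·(≡6), b=7^-2·(≡6) mod 7; (6|7)=-1, (6|7)=-1; (−1)^{0·-2·3}·(-1)^-2·(-1)^0 = +1.
Ram(-3774, 18870) = {2, 3, 17, 37}; no ℚ_2-point on the conic.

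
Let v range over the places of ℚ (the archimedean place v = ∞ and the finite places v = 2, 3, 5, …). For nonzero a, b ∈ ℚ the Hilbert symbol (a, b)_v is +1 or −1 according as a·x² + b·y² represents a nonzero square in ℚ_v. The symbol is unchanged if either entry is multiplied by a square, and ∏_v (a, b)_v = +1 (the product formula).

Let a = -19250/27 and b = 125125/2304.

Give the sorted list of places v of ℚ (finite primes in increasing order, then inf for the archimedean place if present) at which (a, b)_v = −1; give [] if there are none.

(a, b) ≡ (-2310, 5005) mod (ℚ^×)²; places V = {2, 3, 5, 7, 11, 13, ∞}.
(a,b)_13: α=0, u≡3; β=1, v≡6 (mod 13); (3|13)=+1, (6|13)=-1; sign (−1)^0·+1^1·-1^0 = +1.
(a,b)_7: α=1, u≡6; β=1, v≡4 (mod 7); (6|7)=-1, (4|7)=+1; sign (−1)^1·-1^1·+1^1 = +1.
(a,b)_5: α=3, u≡3; β=3, v≡4 (mod 5); (3|5)=-1, (4|5)=+1; sign (−1)^0·-1^3·+1^3 = -1.
(a,b)_∞: sgn(-2310)=−, sgn(5005)=+, so +1.
(a,b)_11: α=1, u≡2; β=1, v≡9 (mod 11); (2|11)=-1, (9|11)=+1; sign (−1)^1·-1^1·+1^1 = +1.
(a,b)_3: α=-3, u≡1; β=-2, v≡1 (mod 3); (1|3)=+1, (1|3)=+1; sign (−1)^0·+1^-2·+1^-3 = +1.
(a,b)_2: α=1, β=-8; u≡5, v≡5 (mod 8); ε(u)ε(v)=0·0, αω(v)=1·1, βω(u)=-8·1; sum ≡ 1  ⇒  -1.
(-2310, 5005 / ℚ) ramifies at {2, 5}: a division algebra.

[2, 5]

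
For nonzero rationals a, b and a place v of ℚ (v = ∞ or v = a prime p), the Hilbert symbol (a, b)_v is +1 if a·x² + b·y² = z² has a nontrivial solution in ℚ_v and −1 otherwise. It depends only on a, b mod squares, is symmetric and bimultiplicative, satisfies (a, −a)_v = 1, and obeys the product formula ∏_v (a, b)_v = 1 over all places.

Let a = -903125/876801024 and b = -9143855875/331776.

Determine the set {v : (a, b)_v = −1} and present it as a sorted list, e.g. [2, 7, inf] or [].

[5, 11, 29, 41, 47, inf]

(a, b) ≡ (-55, -365754235) mod (ℚ^×)²; places V = {2, 3, 5, 7, 11, 17, 29, 31, 41, 47, ∞}.
(a,b)_41: α=0, u≡26; β=1, v≡15 (mod 41); (26|41)=-1, (15|41)=-1; sign (−1)^0·-1^1·-1^0 = -1.
(a,b)_3: α=-4, u≡2; β=-4, v≡2 (mod 3); (2|3)=-1, (2|3)=-1; sign (−1)^0·-1^-4·-1^-4 = +1.
(a,b)_∞: sgn(-55)=−, sgn(-365754235)=−, so -1.
(a,b)_47: α=0, u≡38; β=1, v≡10 (mod 47); (38|47)=-1, (10|47)=-1; sign (−1)^0·-1^1·-1^0 = -1.
(a,b)_2: α=-10, β=-12; u≡1, v≡5 (mod 8); ε(u)ε(v)=0·0, αω(v)=-10·1, βω(u)=-12·0; sum ≡ 0  ⇒  +1.
(a,b)_31: α=-2, u≡8; β=0, v≡5 (mod 31); (8|31)=+1, (5|31)=+1; sign (−1)^0·+1^0·+1^-2 = +1.
(a,b)_29: α=0, u≡11; β=1, v≡7 (mod 29); (11|29)=-1, (7|29)=+1; sign (−1)^0·-1^1·+1^0 = -1.
(a,b)_7: α=0, u≡1; β=1, v≡6 (mod 7); (1|7)=+1, (6|7)=-1; sign (−1)^0·+1^1·-1^0 = +1.
(a,b)_17: α=2, u≡16; β=1, v≡14 (mod 17); (16|17)=+1, (14|17)=-1; sign (−1)^0·+1^1·-1^2 = +1.
(a,b)_11: α=-1, u≡6; β=1, v≡7 (mod 11); (6|11)=-1, (7|11)=-1; sign (−1)^1·-1^1·-1^-1 = -1.
(a,b)_5: α=5, u≡4; β=3, v≡3 (mod 5); (4|5)=+1, (3|5)=-1; sign (−1)^0·+1^3·-1^5 = -1.
|Ram(-55, -365754235)| = 6, even; anisotropic at {5, 11, 29, 41, 47, ∞}.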